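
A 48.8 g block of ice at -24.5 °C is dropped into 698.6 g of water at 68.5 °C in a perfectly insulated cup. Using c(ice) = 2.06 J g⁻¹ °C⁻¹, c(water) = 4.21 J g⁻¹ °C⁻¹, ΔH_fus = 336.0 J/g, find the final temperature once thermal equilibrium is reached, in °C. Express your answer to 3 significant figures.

Heat to bring ice to 0 °C and melt it: q₁ = 48.8×2.06×24.5 + 48.8×336.0 = 18860 J
Heat the water can supply cooling to 0 °C: 698.6×4.21×68.5 = 201466 J > q₁, so all ice melts.
Energy balance: 698.6×4.21×(68.5 − T) = 18860 + 48.8×4.21×(T − 0)
2941.106(68.5 − T) = 18860 + 205.448 T
201466 − 18860 = 3146.554 T
T = 182606 / 3146.554 = 58.03 °C

T_f = 58.0 °C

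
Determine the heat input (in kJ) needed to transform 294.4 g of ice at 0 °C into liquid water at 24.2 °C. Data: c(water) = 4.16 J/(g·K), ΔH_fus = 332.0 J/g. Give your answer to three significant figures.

q1 (melt at 0 °C): 294.4 × 332.0 = 97741 J
q2 (heat water 0.0→24.2 °C): 294.4 × 4.16 × 24.2 = 29638 J
Total: 97741 + 29638 = 127379 J = 127 kJ

q = 127 kJ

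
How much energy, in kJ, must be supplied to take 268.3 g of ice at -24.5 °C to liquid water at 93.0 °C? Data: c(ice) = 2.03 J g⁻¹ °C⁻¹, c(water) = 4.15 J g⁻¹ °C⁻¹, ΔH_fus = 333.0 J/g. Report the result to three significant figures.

q = 206 kJ

q1 (heat ice -24.5→0.0 °C): 268.3 × 2.03 × 24.5 = 13344 J
q2 (melt at 0 °C): 268.3 × 333.0 = 89344 J
q3 (heat water 0.0→93.0 °C): 268.3 × 4.15 × 93.0 = 103550 J
Total: 13344 + 89344 + 103550 = 206238 J = 206 kJ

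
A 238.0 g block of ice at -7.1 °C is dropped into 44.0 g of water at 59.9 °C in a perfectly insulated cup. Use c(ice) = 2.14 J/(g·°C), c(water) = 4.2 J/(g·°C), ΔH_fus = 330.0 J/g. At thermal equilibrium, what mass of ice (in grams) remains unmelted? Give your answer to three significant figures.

Heat to warm all ice to 0 °C: 238.0×2.14×7.1 = 3616.2 J
Heat released by water cooling to 0 °C: 44.0×4.2×59.9 = 11070 J
11070 J < 3616.2 + 238.0×330.0 = 82156.2 J, so not all ice melts; final T = 0 °C.
Heat left for melting: 11070 − 3616.2 = 7453.8 J
Mass melted = 7453.8 / 330.0 = 22.59 g
Ice remaining = 238.0 − 22.59 = 215.41 g

m_ice remaining = 215 g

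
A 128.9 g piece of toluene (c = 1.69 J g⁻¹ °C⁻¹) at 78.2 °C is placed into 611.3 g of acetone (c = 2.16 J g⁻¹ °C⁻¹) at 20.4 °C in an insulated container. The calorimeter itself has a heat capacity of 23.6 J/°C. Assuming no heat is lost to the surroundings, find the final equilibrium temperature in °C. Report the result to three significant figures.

T_f = 28.5 °C

Heat lost by toluene = heat gained by acetone + calorimeter.
(128.9)(1.69)(78.2 − T) = [(611.3)(2.16) + 23.6](T − 20.4)
217.841 (78.2 − T) = 1344.008 (T − 20.4)
17035 − 217.841 T = 1344.008 T − 27418
44453 = 1561.849 T
T = 28.46 °C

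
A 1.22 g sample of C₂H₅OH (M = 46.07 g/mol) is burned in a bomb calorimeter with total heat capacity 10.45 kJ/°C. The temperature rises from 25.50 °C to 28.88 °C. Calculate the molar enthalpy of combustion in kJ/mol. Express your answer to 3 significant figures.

ΔH = -1330 kJ/mol

ΔT = 28.88 − 25.50 = 3.38 °C
q_cal = C_cal × ΔT = 10.45 × 3.38 = 35.321 kJ
n = 1.22 / 46.07 = 0.02648 mol
q_rxn = −q_cal = -35.321 kJ
ΔH = -35.321 / 0.02648 = -1334 kJ/mol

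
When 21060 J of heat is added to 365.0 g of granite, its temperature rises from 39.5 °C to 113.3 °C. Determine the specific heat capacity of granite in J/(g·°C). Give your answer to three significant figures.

c = 0.782 J/(g·°C)

c = q / (m ΔT) = 21060 / (365.0 × 73.8)
c = 21060 / 26937 = 0.782 J/(g·°C)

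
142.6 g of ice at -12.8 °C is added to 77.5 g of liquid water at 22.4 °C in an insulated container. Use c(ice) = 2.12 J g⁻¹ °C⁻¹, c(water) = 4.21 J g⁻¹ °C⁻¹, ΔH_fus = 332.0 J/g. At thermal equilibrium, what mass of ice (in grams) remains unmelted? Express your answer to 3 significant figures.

Heat to warm all ice to 0 °C: 142.6×2.12×12.8 = 3869.6 J
Heat released by water cooling to 0 °C: 77.5×4.21×22.4 = 7308.6 J
7308.6 J < 3869.6 + 142.6×332.0 = 51212.8 J, so not all ice melts; final T = 0 °C.
Heat left for melting: 7308.6 − 3869.6 = 3439.0 J
Mass melted = 3439.0 / 332.0 = 10.36 g
Ice remaining = 142.6 − 10.36 = 132.24 g

m_ice remaining = 132 g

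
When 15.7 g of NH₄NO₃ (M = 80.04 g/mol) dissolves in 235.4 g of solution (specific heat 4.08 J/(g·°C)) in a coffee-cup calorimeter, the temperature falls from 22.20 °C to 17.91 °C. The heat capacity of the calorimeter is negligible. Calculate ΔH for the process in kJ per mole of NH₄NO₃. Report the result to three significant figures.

ΔH = 21.0 kJ/mol

|ΔT| = |17.91 − 22.20| = 4.29 °C
|q_surr| = (235.4 × 4.08) × 4.29 = 960.432 × 4.29 = 4120 J
n(NH₄NO₃) = 15.7 / 80.04 = 0.1962 mol
Temperature fell, so q_rxn = +|q_surr| = 4.120 kJ
ΔH = q_rxn / n = 21.00 kJ/mol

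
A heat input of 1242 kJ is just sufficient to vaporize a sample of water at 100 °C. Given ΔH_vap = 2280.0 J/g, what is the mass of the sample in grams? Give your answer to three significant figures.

m = 545 g

m = q / ΔH_vap = 1242000 J / 2280.0 J/g = 545 g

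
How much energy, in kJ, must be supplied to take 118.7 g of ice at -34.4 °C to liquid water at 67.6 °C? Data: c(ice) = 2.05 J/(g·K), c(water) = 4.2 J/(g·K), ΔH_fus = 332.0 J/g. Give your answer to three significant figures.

q1 (heat ice -34.4→0.0 °C): 118.7 × 2.05 × 34.4 = 8371 J
q2 (melt at 0 °C): 118.7 × 332.0 = 39408 J
q3 (heat water 0.0→67.6 °C): 118.7 × 4.2 × 67.6 = 33701 J
Total: 8371 + 39408 + 33701 = 81480 J = 81.5 kJ

q = 81.5 kJ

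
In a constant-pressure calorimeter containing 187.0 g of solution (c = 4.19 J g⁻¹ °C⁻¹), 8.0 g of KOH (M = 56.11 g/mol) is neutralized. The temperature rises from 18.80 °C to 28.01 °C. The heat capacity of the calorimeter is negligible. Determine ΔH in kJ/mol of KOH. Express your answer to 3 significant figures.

ΔH = -50.6 kJ/mol

|ΔT| = |28.01 − 18.80| = 9.21 °C
|q_surr| = (187.0 × 4.19) × 9.21 = 783.53 × 9.21 = 7216 J
n(KOH) = 8.0 / 56.11 = 0.1426 mol
Temperature rose, so q_rxn = −|q_surr| = -7.216 kJ
ΔH = q_rxn / n = -50.60 kJ/mol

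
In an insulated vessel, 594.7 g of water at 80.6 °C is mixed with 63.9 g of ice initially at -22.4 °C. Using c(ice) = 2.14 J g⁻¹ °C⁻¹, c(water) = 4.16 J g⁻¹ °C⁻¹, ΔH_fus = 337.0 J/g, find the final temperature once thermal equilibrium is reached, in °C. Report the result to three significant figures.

T_f = 63.8 °C

Heat to bring ice to 0 °C and melt it: q₁ = 63.9×2.14×22.4 + 63.9×337.0 = 24597 J
Heat the water can supply cooling to 0 °C: 594.7×4.16×80.6 = 199401 J > q₁, so all ice melts.
Energy balance: 594.7×4.16×(80.6 − T) = 24597 + 63.9×4.16×(T − 0)
2473.952(80.6 − T) = 24597 + 265.824 T
199401 − 24597 = 2739.776 T
T = 174804 / 2739.776 = 63.80 °C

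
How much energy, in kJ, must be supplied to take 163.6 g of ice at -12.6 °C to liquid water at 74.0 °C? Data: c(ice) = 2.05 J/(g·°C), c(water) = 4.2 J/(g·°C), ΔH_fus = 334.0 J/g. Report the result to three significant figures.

q = 110 kJ

q1 (heat ice -12.6→0.0 °C): 163.6 × 2.05 × 12.6 = 4226 J
q2 (melt at 0 °C): 163.6 × 334.0 = 54642 J
q3 (heat water 0.0→74.0 °C): 163.6 × 4.2 × 74.0 = 50847 J
Total: 4226 + 54642 + 50847 = 109715 J = 110 kJ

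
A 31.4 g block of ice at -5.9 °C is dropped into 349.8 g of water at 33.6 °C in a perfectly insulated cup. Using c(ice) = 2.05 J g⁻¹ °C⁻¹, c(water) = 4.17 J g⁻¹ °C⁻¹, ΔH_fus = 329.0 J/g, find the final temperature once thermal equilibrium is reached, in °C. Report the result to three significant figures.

T_f = 24.1 °C

Heat to bring ice to 0 °C and melt it: q₁ = 31.4×2.05×5.9 + 31.4×329.0 = 10710 J
Heat the water can supply cooling to 0 °C: 349.8×4.17×33.6 = 49011.2 J > q₁, so all ice melts.
Energy balance: 349.8×4.17×(33.6 − T) = 10710 + 31.4×4.17×(T − 0)
1458.666(33.6 − T) = 10710 + 130.938 T
49011.2 − 10710 = 1589.604 T
T = 38301.2 / 1589.604 = 24.09 °C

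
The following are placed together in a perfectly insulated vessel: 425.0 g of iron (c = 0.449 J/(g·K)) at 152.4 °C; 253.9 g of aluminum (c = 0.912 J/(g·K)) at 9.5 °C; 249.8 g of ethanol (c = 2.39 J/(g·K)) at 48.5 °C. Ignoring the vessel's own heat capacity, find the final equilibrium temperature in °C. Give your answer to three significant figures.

Σ mᵢcᵢ(T − Tᵢ) = 0  ⇒  T = Σ mᵢcᵢTᵢ / Σ mᵢcᵢ
Σ mᵢcᵢ = 425.0×0.449 + 253.9×0.912 + 249.8×2.39 = 1019.4038
Σ mᵢcᵢTᵢ = 190.825×152.4 + 231.5568×9.5 + 597.022×48.5 = 60237
T = 60237 / 1019.4038 = 59.09 °C

T_f = 59.1 °C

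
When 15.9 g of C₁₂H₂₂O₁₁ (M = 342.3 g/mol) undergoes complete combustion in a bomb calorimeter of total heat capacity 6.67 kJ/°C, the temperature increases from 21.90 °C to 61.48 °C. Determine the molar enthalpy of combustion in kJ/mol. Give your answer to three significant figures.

ΔH = -5680 kJ/mol

ΔT = 61.48 − 21.90 = 39.58 °C
q_cal = C_cal × ΔT = 6.67 × 39.58 = 263.9986 kJ
n = 15.9 / 342.3 = 0.04645 mol
q_rxn = −q_cal = -263.9986 kJ
ΔH = -263.9986 / 0.04645 = -5684 kJ/mol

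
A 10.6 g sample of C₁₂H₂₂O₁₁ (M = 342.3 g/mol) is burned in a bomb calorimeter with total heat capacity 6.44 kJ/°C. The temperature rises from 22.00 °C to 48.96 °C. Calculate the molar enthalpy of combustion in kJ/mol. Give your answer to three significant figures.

ΔT = 48.96 − 22.00 = 26.96 °C
q_cal = C_cal × ΔT = 6.44 × 26.96 = 173.6224 kJ
n = 10.6 / 342.3 = 0.03097 mol
q_rxn = −q_cal = -173.6224 kJ
ΔH = -173.6224 / 0.03097 = -5606 kJ/mol

ΔH = -5610 kJ/mol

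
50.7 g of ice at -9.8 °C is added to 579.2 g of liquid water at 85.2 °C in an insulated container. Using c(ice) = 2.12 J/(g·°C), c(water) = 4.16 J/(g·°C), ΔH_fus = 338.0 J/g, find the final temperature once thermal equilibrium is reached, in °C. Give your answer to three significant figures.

Heat to bring ice to 0 °C and melt it: q₁ = 50.7×2.12×9.8 + 50.7×338.0 = 18190 J
Heat the water can supply cooling to 0 °C: 579.2×4.16×85.2 = 205287 J > q₁, so all ice melts.
Energy balance: 579.2×4.16×(85.2 − T) = 18190 + 50.7×4.16×(T − 0)
2409.472(85.2 − T) = 18190 + 210.912 T
205287 − 18190 = 2620.384 T
T = 187097 / 2620.384 = 71.40 °C

T_f = 71.4 °C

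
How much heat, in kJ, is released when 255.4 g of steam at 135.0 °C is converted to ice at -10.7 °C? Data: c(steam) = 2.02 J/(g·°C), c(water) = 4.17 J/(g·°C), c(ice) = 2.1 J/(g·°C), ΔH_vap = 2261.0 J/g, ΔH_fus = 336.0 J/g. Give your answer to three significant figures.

q = 794 kJ

q1 (cool steam 135.0→100 °C): 255.4 × 2.02 × 35.0 = 18057 J
q2 (condense at 100 °C): 255.4 × 2261.0 = 577459 J
q3 (cool water 100→0 °C): 255.4 × 4.17 × 100.0 = 106502 J
q4 (freeze at 0 °C): 255.4 × 336.0 = 85814 J
q5 (cool ice 0→-10.7 °C): 255.4 × 2.1 × 10.7 = 5739 J
Total: 18057 + 577459 + 106502 + 85814 + 5739 = 793571 J = 794 kJ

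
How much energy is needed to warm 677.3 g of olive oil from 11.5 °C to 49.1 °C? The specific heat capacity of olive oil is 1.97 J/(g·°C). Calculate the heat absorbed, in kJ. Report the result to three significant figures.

q = 50.2 kJ

q = m c ΔT = 677.3 × 1.97 × (49.1 − 11.5)
q = 677.3 × 1.97 × 37.6 = 50170 J = 50.2 kJ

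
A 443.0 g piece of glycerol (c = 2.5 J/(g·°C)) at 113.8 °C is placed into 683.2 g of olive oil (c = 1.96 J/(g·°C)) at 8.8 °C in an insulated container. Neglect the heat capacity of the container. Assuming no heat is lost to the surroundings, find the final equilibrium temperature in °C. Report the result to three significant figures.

T_f = 56.3 °C

Heat lost by glycerol = heat gained by olive oil.
(443.0)(2.5)(113.8 − T) = (683.2)(1.96)(T − 8.8)
1107.5 (113.8 − T) = 1339.072 (T − 8.8)
126030 − 1107.5 T = 1339.072 T − 11784
137814 = 2446.572 T
T = 56.33 °C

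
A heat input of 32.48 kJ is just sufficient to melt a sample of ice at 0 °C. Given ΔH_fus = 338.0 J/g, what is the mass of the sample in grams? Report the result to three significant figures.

m = q / ΔH_fus = 32480 J / 338.0 J/g = 96.1 g

m = 96.1 g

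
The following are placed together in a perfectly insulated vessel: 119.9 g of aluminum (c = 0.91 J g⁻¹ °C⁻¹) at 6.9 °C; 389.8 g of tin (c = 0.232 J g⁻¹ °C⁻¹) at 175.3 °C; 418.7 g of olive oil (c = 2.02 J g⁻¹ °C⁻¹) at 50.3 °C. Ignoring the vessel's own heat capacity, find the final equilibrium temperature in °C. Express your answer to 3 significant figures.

Σ mᵢcᵢ(T − Tᵢ) = 0  ⇒  T = Σ mᵢcᵢTᵢ / Σ mᵢcᵢ
Σ mᵢcᵢ = 119.9×0.91 + 389.8×0.232 + 418.7×2.02 = 1045.3166
Σ mᵢcᵢTᵢ = 109.109×6.9 + 90.4336×175.3 + 845.774×50.3 = 59148
T = 59148 / 1045.3166 = 56.58 °C

T_f = 56.6 °C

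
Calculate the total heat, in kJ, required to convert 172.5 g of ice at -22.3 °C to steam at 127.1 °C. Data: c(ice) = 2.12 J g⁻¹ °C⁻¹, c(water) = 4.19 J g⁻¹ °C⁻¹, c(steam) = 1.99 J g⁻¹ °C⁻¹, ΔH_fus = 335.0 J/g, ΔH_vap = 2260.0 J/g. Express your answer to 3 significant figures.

q1 (heat ice -22.3→0.0 °C): 172.5 × 2.12 × 22.3 = 8155 J
q2 (melt at 0 °C): 172.5 × 335.0 = 57788 J
q3 (heat water 0.0→100.0 °C): 172.5 × 4.19 × 100.0 = 72278 J
q4 (vaporize at 100 °C): 172.5 × 2260.0 = 389850 J
q5 (heat steam 100.0→127.1 °C): 172.5 × 1.99 × 27.1 = 9303 J
Total: 8155 + 57788 + 72278 + 389850 + 9303 = 537374 J = 537 kJ

q = 537 kJ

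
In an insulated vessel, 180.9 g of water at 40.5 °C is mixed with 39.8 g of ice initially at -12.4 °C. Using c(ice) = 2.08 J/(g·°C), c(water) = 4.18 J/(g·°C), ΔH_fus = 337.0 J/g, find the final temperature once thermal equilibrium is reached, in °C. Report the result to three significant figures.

Heat to bring ice to 0 °C and melt it: q₁ = 39.8×2.08×12.4 + 39.8×337.0 = 14439 J
Heat the water can supply cooling to 0 °C: 180.9×4.18×40.5 = 30624.6 J > q₁, so all ice melts.
Energy balance: 180.9×4.18×(40.5 − T) = 14439 + 39.8×4.18×(T − 0)
756.162(40.5 − T) = 14439 + 166.364 T
30624.6 − 14439 = 922.526 T
T = 16185.6 / 922.526 = 17.54 °C

T_f = 17.5 °C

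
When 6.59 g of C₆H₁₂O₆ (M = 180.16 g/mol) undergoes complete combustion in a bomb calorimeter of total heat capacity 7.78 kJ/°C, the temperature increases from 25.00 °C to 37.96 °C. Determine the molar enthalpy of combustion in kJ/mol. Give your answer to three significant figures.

ΔH = -2760 kJ/mol

ΔT = 37.96 − 25.00 = 12.96 °C
q_cal = C_cal × ΔT = 7.78 × 12.96 = 100.8288 kJ
n = 6.59 / 180.16 = 0.03658 mol
q_rxn = −q_cal = -100.8288 kJ
ΔH = -100.8288 / 0.03658 = -2756 kJ/mol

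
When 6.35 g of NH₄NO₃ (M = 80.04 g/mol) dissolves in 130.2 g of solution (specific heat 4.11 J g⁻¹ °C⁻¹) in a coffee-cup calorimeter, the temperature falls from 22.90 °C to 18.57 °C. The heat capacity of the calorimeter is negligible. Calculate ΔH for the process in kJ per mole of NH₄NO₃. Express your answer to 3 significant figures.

|ΔT| = |18.57 − 22.90| = 4.33 °C
|q_surr| = (130.2 × 4.11) × 4.33 = 535.122 × 4.33 = 2317 J
n(NH₄NO₃) = 6.35 / 80.04 = 0.07934 mol
Temperature fell, so q_rxn = +|q_surr| = 2.317 kJ
ΔH = q_rxn / n = 29.20 kJ/mol

ΔH = 29.2 kJ/mol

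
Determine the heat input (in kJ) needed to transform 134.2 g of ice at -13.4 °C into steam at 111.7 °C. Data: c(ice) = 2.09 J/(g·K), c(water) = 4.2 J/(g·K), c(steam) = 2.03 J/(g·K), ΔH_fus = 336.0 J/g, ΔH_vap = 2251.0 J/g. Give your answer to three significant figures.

q1 (heat ice -13.4→0.0 °C): 134.2 × 2.09 × 13.4 = 3758 J
q2 (melt at 0 °C): 134.2 × 336.0 = 45091 J
q3 (heat water 0.0→100.0 °C): 134.2 × 4.2 × 100.0 = 56364 J
q4 (vaporize at 100 °C): 134.2 × 2251.0 = 302084 J
q5 (heat steam 100.0→111.7 °C): 134.2 × 2.03 × 11.7 = 3187 J
Total: 3758 + 45091 + 56364 + 302084 + 3187 = 410484 J = 410 kJ

q = 410 kJ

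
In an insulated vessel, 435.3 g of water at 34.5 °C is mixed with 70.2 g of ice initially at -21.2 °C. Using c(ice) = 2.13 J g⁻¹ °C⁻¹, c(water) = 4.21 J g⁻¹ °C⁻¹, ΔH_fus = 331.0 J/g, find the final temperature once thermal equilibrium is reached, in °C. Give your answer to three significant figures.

T_f = 17.3 °C

Heat to bring ice to 0 °C and melt it: q₁ = 70.2×2.13×21.2 + 70.2×331.0 = 26406 J
Heat the water can supply cooling to 0 °C: 435.3×4.21×34.5 = 63225.1 J > q₁, so all ice melts.
Energy balance: 435.3×4.21×(34.5 − T) = 26406 + 70.2×4.21×(T − 0)
1832.613(34.5 − T) = 26406 + 295.542 T
63225.1 − 26406 = 2128.155 T
T = 36819.1 / 2128.155 = 17.30 °C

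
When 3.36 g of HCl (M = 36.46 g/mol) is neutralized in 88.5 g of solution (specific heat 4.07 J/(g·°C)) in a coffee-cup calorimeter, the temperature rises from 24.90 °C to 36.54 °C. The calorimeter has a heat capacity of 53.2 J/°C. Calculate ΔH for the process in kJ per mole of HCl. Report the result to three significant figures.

|ΔT| = |36.54 − 24.90| = 11.64 °C
|q_surr| = (88.5 × 4.07 + 53.2) × 11.64 = 413.395 × 11.64 = 4812 J
n(HCl) = 3.36 / 36.46 = 0.09216 mol
Temperature rose, so q_rxn = −|q_surr| = -4.812 kJ
ΔH = q_rxn / n = -52.21 kJ/mol

ΔH = -52.2 kJ/mol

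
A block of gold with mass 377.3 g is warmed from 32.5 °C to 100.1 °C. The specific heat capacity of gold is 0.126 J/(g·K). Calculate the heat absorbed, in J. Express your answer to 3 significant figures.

q = m c ΔT = 377.3 × 0.126 × (100.1 − 32.5)
q = 377.3 × 0.126 × 67.6 = 3214 J

q = 3210 J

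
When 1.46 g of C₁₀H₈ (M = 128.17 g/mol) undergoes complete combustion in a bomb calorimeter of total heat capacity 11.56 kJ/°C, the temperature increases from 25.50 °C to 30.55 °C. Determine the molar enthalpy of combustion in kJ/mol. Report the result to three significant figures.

ΔT = 30.55 − 25.50 = 5.05 °C
q_cal = C_cal × ΔT = 11.56 × 5.05 = 58.378 kJ
n = 1.46 / 128.17 = 0.011391 mol
q_rxn = −q_cal = -58.378 kJ
ΔH = -58.378 / 0.011391 = -5124.9 kJ/mol

ΔH = -5120 kJ/mol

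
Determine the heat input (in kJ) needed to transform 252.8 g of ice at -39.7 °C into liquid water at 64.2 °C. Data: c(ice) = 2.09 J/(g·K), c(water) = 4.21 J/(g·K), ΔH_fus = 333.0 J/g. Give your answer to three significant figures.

q = 173 kJ

q1 (heat ice -39.7→0.0 °C): 252.8 × 2.09 × 39.7 = 20976 J
q2 (melt at 0 °C): 252.8 × 333.0 = 84182 J
q3 (heat water 0.0→64.2 °C): 252.8 × 4.21 × 64.2 = 68327 J
Total: 20976 + 84182 + 68327 = 173485 J = 173 kJ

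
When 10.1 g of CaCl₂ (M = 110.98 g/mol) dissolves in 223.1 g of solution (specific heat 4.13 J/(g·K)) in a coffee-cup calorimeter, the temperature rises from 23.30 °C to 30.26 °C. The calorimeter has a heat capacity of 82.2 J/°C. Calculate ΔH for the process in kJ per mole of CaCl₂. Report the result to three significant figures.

ΔH = -76.8 kJ/mol

|ΔT| = |30.26 − 23.30| = 6.96 °C
|q_surr| = (223.1 × 4.13 + 82.2) × 6.96 = 1003.603 × 6.96 = 6985.1 J
n(CaCl₂) = 10.1 / 110.98 = 0.091007 mol
Temperature rose, so q_rxn = −|q_surr| = -6.9851 kJ
ΔH = q_rxn / n = -76.75 kJ/mol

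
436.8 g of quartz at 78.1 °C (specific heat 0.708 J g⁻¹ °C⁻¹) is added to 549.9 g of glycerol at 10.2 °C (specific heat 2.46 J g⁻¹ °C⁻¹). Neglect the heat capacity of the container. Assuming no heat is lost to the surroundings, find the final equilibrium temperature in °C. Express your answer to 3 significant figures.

Heat lost by quartz = heat gained by glycerol.
(436.8)(0.708)(78.1 − T) = (549.9)(2.46)(T − 10.2)
309.2544 (78.1 − T) = 1352.754 (T − 10.2)
24153 − 309.2544 T = 1352.754 T − 13798
37951 = 1662.0084 T
T = 22.83 °C

T_f = 22.8 °C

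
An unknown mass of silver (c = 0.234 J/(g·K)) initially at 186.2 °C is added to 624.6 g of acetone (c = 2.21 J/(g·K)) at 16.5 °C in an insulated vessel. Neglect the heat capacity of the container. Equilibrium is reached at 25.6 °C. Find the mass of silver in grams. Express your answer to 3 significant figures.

m = 334 g

q_gained = (624.6 × 2.21) × (25.6 − 16.5) = 12560 J
q_lost = m × 0.234 × (186.2 − 25.6) = 37.5804 m
m = 12560 / 37.5804 = 334 g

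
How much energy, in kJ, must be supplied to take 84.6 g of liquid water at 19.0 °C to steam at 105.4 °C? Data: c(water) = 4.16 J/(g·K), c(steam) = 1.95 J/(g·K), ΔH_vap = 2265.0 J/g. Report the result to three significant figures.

q1 (heat water 19.0→100.0 °C): 84.6 × 4.16 × 81.0 = 28507 J
q2 (vaporize at 100 °C): 84.6 × 2265.0 = 191619 J
q3 (heat steam 100.0→105.4 °C): 84.6 × 1.95 × 5.4 = 891 J
Total: 28507 + 191619 + 891 = 221017 J = 221 kJ

q = 221 kJ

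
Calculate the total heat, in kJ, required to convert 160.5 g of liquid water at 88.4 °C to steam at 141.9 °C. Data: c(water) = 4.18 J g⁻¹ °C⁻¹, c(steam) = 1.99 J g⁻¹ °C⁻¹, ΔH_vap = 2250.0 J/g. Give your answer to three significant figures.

q = 382 kJ

q1 (heat water 88.4→100.0 °C): 160.5 × 4.18 × 11.6 = 7782 J
q2 (vaporize at 100 °C): 160.5 × 2250.0 = 361125 J
q3 (heat steam 100.0→141.9 °C): 160.5 × 1.99 × 41.9 = 13383 J
Total: 7782 + 361125 + 13383 = 382290 J = 382 kJ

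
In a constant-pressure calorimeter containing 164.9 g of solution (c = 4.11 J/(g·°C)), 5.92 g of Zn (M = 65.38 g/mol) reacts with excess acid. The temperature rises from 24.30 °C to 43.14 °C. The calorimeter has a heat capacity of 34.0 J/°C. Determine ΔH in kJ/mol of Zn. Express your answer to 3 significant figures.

ΔH = -148 kJ/mol

|ΔT| = |43.14 − 24.30| = 18.84 °C
|q_surr| = (164.9 × 4.11 + 34.0) × 18.84 = 711.739 × 18.84 = 13410 J
n(Zn) = 5.92 / 65.38 = 0.09055 mol
Temperature rose, so q_rxn = −|q_surr| = -13.41 kJ
ΔH = q_rxn / n = -148.1 kJ/mol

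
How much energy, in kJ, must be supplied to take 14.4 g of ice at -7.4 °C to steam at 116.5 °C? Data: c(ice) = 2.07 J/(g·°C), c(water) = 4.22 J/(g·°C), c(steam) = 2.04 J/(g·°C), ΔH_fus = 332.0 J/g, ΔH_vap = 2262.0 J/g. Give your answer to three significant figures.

q = 44.1 kJ

q1 (heat ice -7.4→0.0 °C): 14.4 × 2.07 × 7.4 = 221 J
q2 (melt at 0 °C): 14.4 × 332.0 = 4781 J
q3 (heat water 0.0→100.0 °C): 14.4 × 4.22 × 100.0 = 6077 J
q4 (vaporize at 100 °C): 14.4 × 2262.0 = 32573 J
q5 (heat steam 100.0→116.5 °C): 14.4 × 2.04 × 16.5 = 485 J
Total: 221 + 4781 + 6077 + 32573 + 485 = 44137 J = 44.1 kJ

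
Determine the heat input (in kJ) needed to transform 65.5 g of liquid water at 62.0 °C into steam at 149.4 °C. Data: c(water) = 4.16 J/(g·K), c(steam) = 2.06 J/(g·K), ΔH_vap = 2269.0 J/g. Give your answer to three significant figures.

q = 166 kJ

q1 (heat water 62.0→100.0 °C): 65.5 × 4.16 × 38.0 = 10354 J
q2 (vaporize at 100 °C): 65.5 × 2269.0 = 148620 J
q3 (heat steam 100.0→149.4 °C): 65.5 × 2.06 × 49.4 = 6666 J
Total: 10354 + 148620 + 6666 = 165640 J = 166 kJ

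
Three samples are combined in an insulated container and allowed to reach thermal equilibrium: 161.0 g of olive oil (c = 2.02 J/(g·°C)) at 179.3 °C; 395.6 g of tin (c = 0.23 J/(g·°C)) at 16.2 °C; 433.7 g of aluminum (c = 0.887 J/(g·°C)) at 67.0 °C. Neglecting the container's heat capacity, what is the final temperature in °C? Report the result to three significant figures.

Σ mᵢcᵢ(T − Tᵢ) = 0  ⇒  T = Σ mᵢcᵢTᵢ / Σ mᵢcᵢ
Σ mᵢcᵢ = 161.0×2.02 + 395.6×0.23 + 433.7×0.887 = 800.8999
Σ mᵢcᵢTᵢ = 325.22×179.3 + 90.988×16.2 + 384.6919×67.0 = 85560
T = 85560 / 800.8999 = 106.8 °C

T_f = 107 °C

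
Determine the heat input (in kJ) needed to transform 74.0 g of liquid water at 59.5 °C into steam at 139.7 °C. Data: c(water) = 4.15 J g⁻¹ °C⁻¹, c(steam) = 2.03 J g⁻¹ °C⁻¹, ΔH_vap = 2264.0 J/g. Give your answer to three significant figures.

q = 186 kJ

q1 (heat water 59.5→100.0 °C): 74.0 × 4.15 × 40.5 = 12438 J
q2 (vaporize at 100 °C): 74.0 × 2264.0 = 167536 J
q3 (heat steam 100.0→139.7 °C): 74.0 × 2.03 × 39.7 = 5964 J
Total: 12438 + 167536 + 5964 = 185938 J = 186 kJ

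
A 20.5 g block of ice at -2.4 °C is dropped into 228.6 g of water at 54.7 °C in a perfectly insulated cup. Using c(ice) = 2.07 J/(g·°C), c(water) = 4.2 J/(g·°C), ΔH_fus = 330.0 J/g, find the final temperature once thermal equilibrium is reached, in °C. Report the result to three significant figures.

Heat to bring ice to 0 °C and melt it: q₁ = 20.5×2.07×2.4 + 20.5×330.0 = 6866.8 J
Heat the water can supply cooling to 0 °C: 228.6×4.2×54.7 = 52518.6 J > q₁, so all ice melts.
Energy balance: 228.6×4.2×(54.7 − T) = 6866.8 + 20.5×4.2×(T − 0)
960.12(54.7 − T) = 6866.8 + 86.1 T
52518.6 − 6866.8 = 1046.22 T
T = 45651.8 / 1046.22 = 43.63 °C

T_f = 43.6 °C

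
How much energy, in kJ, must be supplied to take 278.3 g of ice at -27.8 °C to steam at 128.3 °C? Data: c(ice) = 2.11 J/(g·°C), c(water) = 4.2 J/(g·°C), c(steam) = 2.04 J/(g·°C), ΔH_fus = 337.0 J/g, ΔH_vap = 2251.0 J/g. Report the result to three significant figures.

q = 870 kJ

q1 (heat ice -27.8→0.0 °C): 278.3 × 2.11 × 27.8 = 16325 J
q2 (melt at 0 °C): 278.3 × 337.0 = 93787 J
q3 (heat water 0.0→100.0 °C): 278.3 × 4.2 × 100.0 = 116886 J
q4 (vaporize at 100 °C): 278.3 × 2251.0 = 626453 J
q5 (heat steam 100.0→128.3 °C): 278.3 × 2.04 × 28.3 = 16067 J
Total: 16325 + 93787 + 116886 + 626453 + 16067 = 869518 J = 870 kJ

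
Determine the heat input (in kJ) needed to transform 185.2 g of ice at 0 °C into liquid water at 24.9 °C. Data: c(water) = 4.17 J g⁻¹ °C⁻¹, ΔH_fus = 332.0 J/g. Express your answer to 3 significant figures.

q = 80.7 kJ

q1 (melt at 0 °C): 185.2 × 332.0 = 61486 J
q2 (heat water 0.0→24.9 °C): 185.2 × 4.17 × 24.9 = 19230 J
Total: 61486 + 19230 = 80716 J = 80.7 kJ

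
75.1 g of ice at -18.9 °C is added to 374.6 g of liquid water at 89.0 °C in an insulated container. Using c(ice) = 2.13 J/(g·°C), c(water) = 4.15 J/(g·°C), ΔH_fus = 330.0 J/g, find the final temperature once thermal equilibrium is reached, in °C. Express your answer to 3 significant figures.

T_f = 59.2 °C

Heat to bring ice to 0 °C and melt it: q₁ = 75.1×2.13×18.9 + 75.1×330.0 = 27806 J
Heat the water can supply cooling to 0 °C: 374.6×4.15×89.0 = 138359 J > q₁, so all ice melts.
Energy balance: 374.6×4.15×(89.0 − T) = 27806 + 75.1×4.15×(T − 0)
1554.59(89.0 − T) = 27806 + 311.665 T
138359 − 27806 = 1866.255 T
T = 110553 / 1866.255 = 59.24 °C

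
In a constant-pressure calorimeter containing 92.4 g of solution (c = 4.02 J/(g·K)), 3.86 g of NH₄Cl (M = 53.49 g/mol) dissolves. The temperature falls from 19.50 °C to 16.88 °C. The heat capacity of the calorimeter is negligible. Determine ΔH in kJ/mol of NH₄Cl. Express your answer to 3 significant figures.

ΔH = 13.5 kJ/mol

|ΔT| = |16.88 − 19.50| = 2.62 °C
|q_surr| = (92.4 × 4.02) × 2.62 = 371.448 × 2.62 = 973.2 J
n(NH₄Cl) = 3.86 / 53.49 = 0.07216 mol
Temperature fell, so q_rxn = +|q_surr| = 0.9732 kJ
ΔH = q_rxn / n = 13.49 kJ/mol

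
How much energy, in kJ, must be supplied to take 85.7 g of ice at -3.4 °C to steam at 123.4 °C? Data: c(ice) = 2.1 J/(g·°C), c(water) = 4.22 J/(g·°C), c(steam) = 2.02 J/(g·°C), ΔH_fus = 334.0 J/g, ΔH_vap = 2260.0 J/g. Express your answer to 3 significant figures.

q1 (heat ice -3.4→0.0 °C): 85.7 × 2.1 × 3.4 = 612 J
q2 (melt at 0 °C): 85.7 × 334.0 = 28624 J
q3 (heat water 0.0→100.0 °C): 85.7 × 4.22 × 100.0 = 36165 J
q4 (vaporize at 100 °C): 85.7 × 2260.0 = 193682 J
q5 (heat steam 100.0→123.4 °C): 85.7 × 2.02 × 23.4 = 4051 J
Total: 612 + 28624 + 36165 + 193682 + 4051 = 263134 J = 263 kJ

q = 263 kJ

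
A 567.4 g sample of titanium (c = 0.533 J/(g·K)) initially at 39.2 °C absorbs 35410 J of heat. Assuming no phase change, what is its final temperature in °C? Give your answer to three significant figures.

T_f = 156 °C

ΔT = q / (m c) = 35410 / (567.4 × 0.533) = 117.1 °C
T_f = 39.2 + 117.1 = 156.3 °C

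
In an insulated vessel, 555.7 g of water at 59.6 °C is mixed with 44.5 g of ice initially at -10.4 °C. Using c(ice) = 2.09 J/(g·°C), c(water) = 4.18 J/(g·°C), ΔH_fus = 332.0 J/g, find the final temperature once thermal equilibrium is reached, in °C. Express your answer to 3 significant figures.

Heat to bring ice to 0 °C and melt it: q₁ = 44.5×2.09×10.4 + 44.5×332.0 = 15741 J
Heat the water can supply cooling to 0 °C: 555.7×4.18×59.6 = 138440 J > q₁, so all ice melts.
Energy balance: 555.7×4.18×(59.6 − T) = 15741 + 44.5×4.18×(T − 0)
2322.826(59.6 − T) = 15741 + 186.01 T
138440 − 15741 = 2508.836 T
T = 122699 / 2508.836 = 48.91 °C

T_f = 48.9 °C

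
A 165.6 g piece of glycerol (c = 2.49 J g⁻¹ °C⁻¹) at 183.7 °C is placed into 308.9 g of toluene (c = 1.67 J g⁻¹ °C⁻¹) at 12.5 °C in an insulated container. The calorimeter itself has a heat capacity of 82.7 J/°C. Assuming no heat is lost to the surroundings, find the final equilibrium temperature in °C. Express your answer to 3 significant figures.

Heat lost by glycerol = heat gained by toluene + calorimeter.
(165.6)(2.49)(183.7 − T) = [(308.9)(1.67) + 82.7](T − 12.5)
412.344 (183.7 − T) = 598.563 (T − 12.5)
75748 − 412.344 T = 598.563 T − 7482.0
83230.0 = 1010.907 T
T = 82.33 °C

T_f = 82.3 °C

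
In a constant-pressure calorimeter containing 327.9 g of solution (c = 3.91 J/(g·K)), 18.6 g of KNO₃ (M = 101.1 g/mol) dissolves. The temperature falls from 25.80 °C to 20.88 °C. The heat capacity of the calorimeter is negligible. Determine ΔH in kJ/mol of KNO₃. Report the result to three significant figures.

|ΔT| = |20.88 − 25.80| = 4.92 °C
|q_surr| = (327.9 × 3.91) × 4.92 = 1282.089 × 4.92 = 6308 J
n(KNO₃) = 18.6 / 101.1 = 0.1840 mol
Temperature fell, so q_rxn = +|q_surr| = 6.308 kJ
ΔH = q_rxn / n = 34.28 kJ/mol

ΔH = 34.3 kJ/mol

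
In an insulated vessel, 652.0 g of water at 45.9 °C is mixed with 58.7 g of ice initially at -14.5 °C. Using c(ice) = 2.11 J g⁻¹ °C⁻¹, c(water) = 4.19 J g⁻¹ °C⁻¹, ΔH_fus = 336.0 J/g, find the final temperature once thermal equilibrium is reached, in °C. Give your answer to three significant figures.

Heat to bring ice to 0 °C and melt it: q₁ = 58.7×2.11×14.5 + 58.7×336.0 = 21519 J
Heat the water can supply cooling to 0 °C: 652.0×4.19×45.9 = 125393 J > q₁, so all ice melts.
Energy balance: 652.0×4.19×(45.9 − T) = 21519 + 58.7×4.19×(T − 0)
2731.88(45.9 − T) = 21519 + 245.953 T
125393 − 21519 = 2977.833 T
T = 103874 / 2977.833 = 34.88 °C

T_f = 34.9 °C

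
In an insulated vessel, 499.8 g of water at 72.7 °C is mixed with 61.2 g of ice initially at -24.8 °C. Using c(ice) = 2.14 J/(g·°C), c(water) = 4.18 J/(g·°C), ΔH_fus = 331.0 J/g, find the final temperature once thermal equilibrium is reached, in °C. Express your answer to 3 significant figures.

Heat to bring ice to 0 °C and melt it: q₁ = 61.2×2.14×24.8 + 61.2×331.0 = 23505 J
Heat the water can supply cooling to 0 °C: 499.8×4.18×72.7 = 151882 J > q₁, so all ice melts.
Energy balance: 499.8×4.18×(72.7 − T) = 23505 + 61.2×4.18×(T − 0)
2089.164(72.7 − T) = 23505 + 255.816 T
151882 − 23505 = 2344.980 T
T = 128377 / 2344.980 = 54.745 °C

T_f = 54.7 °C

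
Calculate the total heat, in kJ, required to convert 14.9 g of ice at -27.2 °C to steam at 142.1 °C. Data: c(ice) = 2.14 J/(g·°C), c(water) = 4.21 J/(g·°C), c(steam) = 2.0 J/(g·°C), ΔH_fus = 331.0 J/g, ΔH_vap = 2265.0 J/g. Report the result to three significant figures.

q = 47.1 kJ

q1 (heat ice -27.2→0.0 °C): 14.9 × 2.14 × 27.2 = 867 J
q2 (melt at 0 °C): 14.9 × 331.0 = 4932 J
q3 (heat water 0.0→100.0 °C): 14.9 × 4.21 × 100.0 = 6273 J
q4 (vaporize at 100 °C): 14.9 × 2265.0 = 33749 J
q5 (heat steam 100.0→142.1 °C): 14.9 × 2.0 × 42.1 = 1255 J
Total: 867 + 4932 + 6273 + 33749 + 1255 = 47076 J = 47.1 kJ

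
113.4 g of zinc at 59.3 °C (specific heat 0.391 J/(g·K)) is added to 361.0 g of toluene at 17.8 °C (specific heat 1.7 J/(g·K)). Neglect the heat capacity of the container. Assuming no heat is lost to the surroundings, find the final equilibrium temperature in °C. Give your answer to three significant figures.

Heat lost by zinc = heat gained by toluene.
(113.4)(0.391)(59.3 − T) = (361.0)(1.7)(T − 17.8)
44.3394 (59.3 − T) = 613.7 (T − 17.8)
2629.3 − 44.3394 T = 613.7 T − 10924
13553.3 = 658.0394 T
T = 20.60 °C

T_f = 20.6 °C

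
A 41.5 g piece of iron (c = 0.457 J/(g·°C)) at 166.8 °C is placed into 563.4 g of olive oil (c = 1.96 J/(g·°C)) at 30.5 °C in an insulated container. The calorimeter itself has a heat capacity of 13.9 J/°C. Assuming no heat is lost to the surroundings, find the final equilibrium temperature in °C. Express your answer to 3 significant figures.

Heat lost by iron = heat gained by olive oil + calorimeter.
(41.5)(0.457)(166.8 − T) = [(563.4)(1.96) + 13.9](T − 30.5)
18.9655 (166.8 − T) = 1118.164 (T − 30.5)
3163.4 − 18.9655 T = 1118.164 T − 34104
37267.4 = 1137.1295 T
T = 32.77 °C

T_f = 32.8 °C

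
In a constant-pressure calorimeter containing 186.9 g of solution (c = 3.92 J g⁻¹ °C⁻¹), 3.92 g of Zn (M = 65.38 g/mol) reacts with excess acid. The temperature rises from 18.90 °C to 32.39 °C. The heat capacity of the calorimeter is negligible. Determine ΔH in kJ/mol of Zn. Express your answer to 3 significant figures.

|ΔT| = |32.39 − 18.90| = 13.49 °C
|q_surr| = (186.9 × 3.92) × 13.49 = 732.648 × 13.49 = 9883 J
n(Zn) = 3.92 / 65.38 = 0.05996 mol
Temperature rose, so q_rxn = −|q_surr| = -9.883 kJ
ΔH = q_rxn / n = -164.8 kJ/mol

ΔH = -165 kJ/mol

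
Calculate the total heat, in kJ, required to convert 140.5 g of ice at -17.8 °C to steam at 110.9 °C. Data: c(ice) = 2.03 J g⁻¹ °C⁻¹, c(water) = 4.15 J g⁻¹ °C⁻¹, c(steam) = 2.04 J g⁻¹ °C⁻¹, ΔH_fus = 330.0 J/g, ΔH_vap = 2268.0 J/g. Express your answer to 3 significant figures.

q1 (heat ice -17.8→0.0 °C): 140.5 × 2.03 × 17.8 = 5077 J
q2 (melt at 0 °C): 140.5 × 330.0 = 46365 J
q3 (heat water 0.0→100.0 °C): 140.5 × 4.15 × 100.0 = 58308 J
q4 (vaporize at 100 °C): 140.5 × 2268.0 = 318654 J
q5 (heat steam 100.0→110.9 °C): 140.5 × 2.04 × 10.9 = 3124 J
Total: 5077 + 46365 + 58308 + 318654 + 3124 = 431528 J = 432 kJ

q = 432 kJ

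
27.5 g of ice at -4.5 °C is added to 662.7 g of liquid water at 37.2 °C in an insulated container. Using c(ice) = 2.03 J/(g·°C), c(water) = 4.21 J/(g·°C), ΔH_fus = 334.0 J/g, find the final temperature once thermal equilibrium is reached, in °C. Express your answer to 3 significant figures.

Heat to bring ice to 0 °C and melt it: q₁ = 27.5×2.03×4.5 + 27.5×334.0 = 9436.2 J
Heat the water can supply cooling to 0 °C: 662.7×4.21×37.2 = 103787 J > q₁, so all ice melts.
Energy balance: 662.7×4.21×(37.2 − T) = 9436.2 + 27.5×4.21×(T − 0)
2789.967(37.2 − T) = 9436.2 + 115.775 T
103787 − 9436.2 = 2905.742 T
T = 94350.8 / 2905.742 = 32.47 °C

T_f = 32.5 °C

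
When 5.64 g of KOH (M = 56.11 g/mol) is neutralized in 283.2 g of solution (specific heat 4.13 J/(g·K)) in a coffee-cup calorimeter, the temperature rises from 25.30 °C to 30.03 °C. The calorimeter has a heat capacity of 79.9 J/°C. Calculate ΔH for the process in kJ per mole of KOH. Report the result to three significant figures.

ΔH = -58.8 kJ/mol

|ΔT| = |30.03 − 25.30| = 4.73 °C
|q_surr| = (283.2 × 4.13 + 79.9) × 4.73 = 1249.516 × 4.73 = 5910 J
n(KOH) = 5.64 / 56.11 = 0.1005 mol
Temperature rose, so q_rxn = −|q_surr| = -5.910 kJ
ΔH = q_rxn / n = -58.81 kJ/mol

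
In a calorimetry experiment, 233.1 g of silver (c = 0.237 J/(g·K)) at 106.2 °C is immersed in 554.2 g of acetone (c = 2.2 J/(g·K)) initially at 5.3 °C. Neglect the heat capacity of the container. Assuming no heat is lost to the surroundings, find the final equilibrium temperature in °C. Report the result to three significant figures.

T_f = 9.67 °C

Heat lost by silver = heat gained by acetone.
(233.1)(0.237)(106.2 − T) = (554.2)(2.2)(T − 5.3)
55.2447 (106.2 − T) = 1219.24 (T − 5.3)
5867.0 − 55.2447 T = 1219.24 T − 6462.0
12329.0 = 1274.4847 T
T = 9.674 °C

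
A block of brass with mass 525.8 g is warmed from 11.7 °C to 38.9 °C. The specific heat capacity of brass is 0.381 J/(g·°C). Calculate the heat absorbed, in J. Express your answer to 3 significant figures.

q = 5450 J

q = m c ΔT = 525.8 × 0.381 × (38.9 − 11.7)
q = 525.8 × 0.381 × 27.2 = 5449 J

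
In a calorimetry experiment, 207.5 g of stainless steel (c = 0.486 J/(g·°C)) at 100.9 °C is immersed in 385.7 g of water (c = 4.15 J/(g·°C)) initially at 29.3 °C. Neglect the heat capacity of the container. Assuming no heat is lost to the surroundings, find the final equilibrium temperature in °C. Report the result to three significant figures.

T_f = 33.5 °C

Heat lost by stainless steel = heat gained by water.
(207.5)(0.486)(100.9 − T) = (385.7)(4.15)(T − 29.3)
100.845 (100.9 − T) = 1600.655 (T − 29.3)
10175 − 100.845 T = 1600.655 T − 46899
57074 = 1701.500 T
T = 33.54 °C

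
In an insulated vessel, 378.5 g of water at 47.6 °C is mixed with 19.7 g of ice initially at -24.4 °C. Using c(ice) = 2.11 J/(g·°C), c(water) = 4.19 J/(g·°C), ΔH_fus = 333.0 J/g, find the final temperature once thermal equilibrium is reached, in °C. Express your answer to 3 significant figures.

Heat to bring ice to 0 °C and melt it: q₁ = 19.7×2.11×24.4 + 19.7×333.0 = 7574.3 J
Heat the water can supply cooling to 0 °C: 378.5×4.19×47.6 = 75489.6 J > q₁, so all ice melts.
Energy balance: 378.5×4.19×(47.6 − T) = 7574.3 + 19.7×4.19×(T − 0)
1585.915(47.6 − T) = 7574.3 + 82.543 T
75489.6 − 7574.3 = 1668.458 T
T = 67915.3 / 1668.458 = 40.71 °C

T_f = 40.7 °C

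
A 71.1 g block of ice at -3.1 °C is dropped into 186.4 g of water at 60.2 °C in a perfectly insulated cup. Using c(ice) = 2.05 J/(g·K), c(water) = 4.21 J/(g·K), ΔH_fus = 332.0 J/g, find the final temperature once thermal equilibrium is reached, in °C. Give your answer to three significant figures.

Heat to bring ice to 0 °C and melt it: q₁ = 71.1×2.05×3.1 + 71.1×332.0 = 24057 J
Heat the water can supply cooling to 0 °C: 186.4×4.21×60.2 = 47241.6 J > q₁, so all ice melts.
Energy balance: 186.4×4.21×(60.2 − T) = 24057 + 71.1×4.21×(T − 0)
784.744(60.2 − T) = 24057 + 299.331 T
47241.6 − 24057 = 1084.075 T
T = 23184.6 / 1084.075 = 21.39 °C

T_f = 21.4 °C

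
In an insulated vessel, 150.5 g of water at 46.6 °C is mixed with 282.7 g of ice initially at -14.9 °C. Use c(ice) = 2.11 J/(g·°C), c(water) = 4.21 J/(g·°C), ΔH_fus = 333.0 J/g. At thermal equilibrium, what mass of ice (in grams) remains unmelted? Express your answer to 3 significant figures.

m_ice remaining = 221 g

Heat to warm all ice to 0 °C: 282.7×2.11×14.9 = 8887.8 J
Heat released by water cooling to 0 °C: 150.5×4.21×46.6 = 29526 J
29526 J < 8887.8 + 282.7×333.0 = 103026.9 J, so not all ice melts; final T = 0 °C.
Heat left for melting: 29526 − 8887.8 = 20638.2 J
Mass melted = 20638.2 / 333.0 = 61.98 g
Ice remaining = 282.7 − 61.98 = 220.72 g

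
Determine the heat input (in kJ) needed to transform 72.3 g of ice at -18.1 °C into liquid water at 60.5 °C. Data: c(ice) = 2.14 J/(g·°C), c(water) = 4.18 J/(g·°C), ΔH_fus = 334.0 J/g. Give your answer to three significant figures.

q = 45.2 kJ

q1 (heat ice -18.1→0.0 °C): 72.3 × 2.14 × 18.1 = 2800 J
q2 (melt at 0 °C): 72.3 × 334.0 = 24148 J
q3 (heat water 0.0→60.5 °C): 72.3 × 4.18 × 60.5 = 18284 J
Total: 2800 + 24148 + 18284 = 45232 J = 45.2 kJ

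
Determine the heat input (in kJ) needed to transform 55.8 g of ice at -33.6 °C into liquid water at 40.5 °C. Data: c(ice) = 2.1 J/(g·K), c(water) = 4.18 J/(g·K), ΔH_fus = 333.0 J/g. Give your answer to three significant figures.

q = 32.0 kJ

q1 (heat ice -33.6→0.0 °C): 55.8 × 2.1 × 33.6 = 3937 J
q2 (melt at 0 °C): 55.8 × 333.0 = 18581 J
q3 (heat water 0.0→40.5 °C): 55.8 × 4.18 × 40.5 = 9446 J
Total: 3937 + 18581 + 9446 = 31964 J = 32.0 kJ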